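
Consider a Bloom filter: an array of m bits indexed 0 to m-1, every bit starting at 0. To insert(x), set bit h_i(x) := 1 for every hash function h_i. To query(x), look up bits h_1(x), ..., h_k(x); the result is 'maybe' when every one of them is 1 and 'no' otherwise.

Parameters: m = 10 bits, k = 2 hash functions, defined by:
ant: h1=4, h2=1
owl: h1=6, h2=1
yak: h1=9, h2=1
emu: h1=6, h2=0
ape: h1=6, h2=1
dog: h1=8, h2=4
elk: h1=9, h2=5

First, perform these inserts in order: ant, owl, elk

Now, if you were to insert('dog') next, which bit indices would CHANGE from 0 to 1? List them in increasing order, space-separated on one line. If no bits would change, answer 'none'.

Answer: 8

Derivation:
Start: bits=0000000000
After insert 'ant': sets bits 1 4 -> bits=0100100000
After insert 'owl': sets bits 1 6 -> bits=0100101000
After insert 'elk': sets bits 5 9 -> bits=0100111001
insert 'dog' would touch bits 4 8; currently bit4=1, bit8=0
Bits that are 0 among those (would change 0->1): 8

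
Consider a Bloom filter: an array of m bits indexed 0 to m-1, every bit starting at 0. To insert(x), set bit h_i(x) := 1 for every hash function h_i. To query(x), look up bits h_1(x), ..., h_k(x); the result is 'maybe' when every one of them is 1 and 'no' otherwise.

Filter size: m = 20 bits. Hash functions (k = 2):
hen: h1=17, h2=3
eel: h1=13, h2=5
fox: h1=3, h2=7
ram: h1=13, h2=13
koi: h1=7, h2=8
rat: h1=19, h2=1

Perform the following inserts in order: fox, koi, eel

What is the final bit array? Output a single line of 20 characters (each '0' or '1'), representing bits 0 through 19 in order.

Start: bits=00000000000000000000
After insert 'fox': sets bits 3 7 -> bits=00010001000000000000
After insert 'koi': sets bits 7 8 -> bits=00010001100000000000
After insert 'eel': sets bits 5 13 -> bits=00010101100001000000

Answer: 00010101100001000000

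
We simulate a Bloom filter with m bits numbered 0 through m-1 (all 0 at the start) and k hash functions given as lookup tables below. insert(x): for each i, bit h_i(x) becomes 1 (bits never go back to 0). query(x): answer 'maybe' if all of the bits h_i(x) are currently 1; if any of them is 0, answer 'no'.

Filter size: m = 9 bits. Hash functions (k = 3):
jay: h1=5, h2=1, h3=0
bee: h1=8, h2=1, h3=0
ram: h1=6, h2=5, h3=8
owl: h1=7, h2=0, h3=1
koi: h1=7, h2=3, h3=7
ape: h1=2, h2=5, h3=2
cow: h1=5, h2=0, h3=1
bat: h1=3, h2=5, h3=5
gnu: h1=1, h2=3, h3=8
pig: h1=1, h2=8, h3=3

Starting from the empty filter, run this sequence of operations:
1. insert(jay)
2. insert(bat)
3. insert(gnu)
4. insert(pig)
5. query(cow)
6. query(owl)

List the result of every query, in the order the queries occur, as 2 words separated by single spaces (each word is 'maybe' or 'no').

Start: bits=000000000
Op 1: insert jay -> sets bits 0 1 5 -> bits=110001000
Op 2: insert bat -> sets bits 3 5 -> bits=110101000
Op 3: insert gnu -> sets bits 1 3 8 -> bits=110101001
Op 4: insert pig -> sets bits 1 3 8 -> bits=110101001
Op 5: query cow -> checks bit0=1, bit1=1, bit5=1 (all 1) -> maybe
Op 6: query owl -> checks bit0=1, bit1=1, bit7=0 (has a 0) -> no
Query results in order: maybe no

Answer: maybe no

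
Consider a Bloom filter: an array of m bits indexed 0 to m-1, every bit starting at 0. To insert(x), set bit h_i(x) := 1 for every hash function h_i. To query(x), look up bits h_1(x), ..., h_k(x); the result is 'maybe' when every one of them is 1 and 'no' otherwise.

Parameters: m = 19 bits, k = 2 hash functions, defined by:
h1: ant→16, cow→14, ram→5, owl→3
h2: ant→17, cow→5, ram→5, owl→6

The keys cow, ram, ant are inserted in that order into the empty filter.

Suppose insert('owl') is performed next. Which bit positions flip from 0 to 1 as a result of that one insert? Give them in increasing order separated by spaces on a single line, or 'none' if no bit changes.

Start: bits=0000000000000000000
After insert 'cow': sets bits 5 14 -> bits=0000010000000010000
After insert 'ram': sets bits 5 -> bits=0000010000000010000
After insert 'ant': sets bits 16 17 -> bits=0000010000000010110
insert 'owl' would touch bits 3 6; currently bit3=0, bit6=0
Bits that are 0 among those (would change 0->1): 3 6

Answer: 3 6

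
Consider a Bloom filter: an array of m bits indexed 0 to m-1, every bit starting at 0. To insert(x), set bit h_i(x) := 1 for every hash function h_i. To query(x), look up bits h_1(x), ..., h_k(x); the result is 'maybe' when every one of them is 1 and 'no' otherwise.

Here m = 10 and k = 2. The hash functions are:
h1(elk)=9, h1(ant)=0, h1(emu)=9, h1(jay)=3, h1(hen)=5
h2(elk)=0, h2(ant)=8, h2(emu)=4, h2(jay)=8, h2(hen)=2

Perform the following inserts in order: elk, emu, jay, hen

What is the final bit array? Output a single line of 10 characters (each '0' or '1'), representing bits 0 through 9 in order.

Start: bits=0000000000
After insert 'elk': sets bits 0 9 -> bits=1000000001
After insert 'emu': sets bits 4 9 -> bits=1000100001
After insert 'jay': sets bits 3 8 -> bits=1001100011
After insert 'hen': sets bits 2 5 -> bits=1011110011

Answer: 1011110011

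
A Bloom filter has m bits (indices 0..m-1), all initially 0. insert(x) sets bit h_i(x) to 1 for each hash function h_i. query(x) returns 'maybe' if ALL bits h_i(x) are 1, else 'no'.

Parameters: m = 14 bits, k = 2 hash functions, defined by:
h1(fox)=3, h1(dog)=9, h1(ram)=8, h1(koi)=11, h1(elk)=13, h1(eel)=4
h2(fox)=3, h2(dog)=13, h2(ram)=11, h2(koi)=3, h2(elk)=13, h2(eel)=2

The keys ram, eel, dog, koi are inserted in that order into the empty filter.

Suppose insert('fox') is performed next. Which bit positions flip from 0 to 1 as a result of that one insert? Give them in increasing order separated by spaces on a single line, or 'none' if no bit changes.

Answer: none

Derivation:
Start: bits=00000000000000
After insert 'ram': sets bits 8 11 -> bits=00000000100100
After insert 'eel': sets bits 2 4 -> bits=00101000100100
After insert 'dog': sets bits 9 13 -> bits=00101000110101
After insert 'koi': sets bits 3 11 -> bits=00111000110101
insert 'fox' would touch bits 3; currently bit3=1
Bits that are 0 among those (would change 0->1): none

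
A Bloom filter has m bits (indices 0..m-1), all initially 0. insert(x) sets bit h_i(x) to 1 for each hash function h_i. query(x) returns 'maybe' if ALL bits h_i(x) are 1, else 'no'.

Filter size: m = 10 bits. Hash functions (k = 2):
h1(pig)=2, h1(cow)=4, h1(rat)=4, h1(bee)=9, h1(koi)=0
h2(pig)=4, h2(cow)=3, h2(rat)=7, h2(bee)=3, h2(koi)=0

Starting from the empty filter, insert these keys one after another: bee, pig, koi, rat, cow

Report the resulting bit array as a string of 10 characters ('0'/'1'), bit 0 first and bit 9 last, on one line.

Answer: 1011100101

Derivation:
Start: bits=0000000000
After insert 'bee': sets bits 3 9 -> bits=0001000001
After insert 'pig': sets bits 2 4 -> bits=0011100001
After insert 'koi': sets bits 0 -> bits=1011100001
After insert 'rat': sets bits 4 7 -> bits=1011100101
After insert 'cow': sets bits 3 4 -> bits=1011100101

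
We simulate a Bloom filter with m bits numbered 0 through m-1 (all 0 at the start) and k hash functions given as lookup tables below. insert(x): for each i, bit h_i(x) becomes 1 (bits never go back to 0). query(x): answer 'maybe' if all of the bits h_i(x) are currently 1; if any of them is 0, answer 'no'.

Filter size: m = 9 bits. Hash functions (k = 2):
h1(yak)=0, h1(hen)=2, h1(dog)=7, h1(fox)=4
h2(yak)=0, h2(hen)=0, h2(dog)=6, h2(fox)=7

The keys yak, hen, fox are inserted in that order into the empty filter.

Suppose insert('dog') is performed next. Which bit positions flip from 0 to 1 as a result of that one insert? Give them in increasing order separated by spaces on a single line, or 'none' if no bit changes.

Start: bits=000000000
After insert 'yak': sets bits 0 -> bits=100000000
After insert 'hen': sets bits 0 2 -> bits=101000000
After insert 'fox': sets bits 4 7 -> bits=101010010
insert 'dog' would touch bits 6 7; currently bit6=0, bit7=1
Bits that are 0 among those (would change 0->1): 6

Answer: 6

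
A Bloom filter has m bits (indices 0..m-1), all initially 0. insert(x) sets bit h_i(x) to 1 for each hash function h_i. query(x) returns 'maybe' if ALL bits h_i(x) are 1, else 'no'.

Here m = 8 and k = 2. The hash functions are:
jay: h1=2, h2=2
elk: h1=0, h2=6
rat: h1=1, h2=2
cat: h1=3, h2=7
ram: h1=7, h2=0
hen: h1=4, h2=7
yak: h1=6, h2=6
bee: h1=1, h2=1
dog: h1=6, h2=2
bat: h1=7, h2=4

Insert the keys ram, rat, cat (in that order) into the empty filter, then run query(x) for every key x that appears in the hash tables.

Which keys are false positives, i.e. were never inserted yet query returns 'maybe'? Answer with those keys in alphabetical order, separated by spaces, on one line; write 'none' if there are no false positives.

Answer: bee jay

Derivation:
Start: bits=00000000
After insert 'ram': sets bits 0 7 -> bits=10000001
After insert 'rat': sets bits 1 2 -> bits=11100001
After insert 'cat': sets bits 3 7 -> bits=11110001
Not inserted: bat bee dog elk hen jay yak — query each against bits=11110001:
query bat: checks bit4=0, bit7=1 (has a 0) -> no => not a false positive
query bee: checks bit1=1 (all 1) -> maybe => FALSE POSITIVE
query dog: checks bit2=1, bit6=0 (has a 0) -> no => not a false positive
query elk: checks bit0=1, bit6=0 (has a 0) -> no => not a false positive
query hen: checks bit4=0, bit7=1 (has a 0) -> no => not a false positive
query jay: checks bit2=1 (all 1) -> maybe => FALSE POSITIVE
query yak: checks bit6=0 (has a 0) -> no => not a false positive
False positives (alphabetical): bee jay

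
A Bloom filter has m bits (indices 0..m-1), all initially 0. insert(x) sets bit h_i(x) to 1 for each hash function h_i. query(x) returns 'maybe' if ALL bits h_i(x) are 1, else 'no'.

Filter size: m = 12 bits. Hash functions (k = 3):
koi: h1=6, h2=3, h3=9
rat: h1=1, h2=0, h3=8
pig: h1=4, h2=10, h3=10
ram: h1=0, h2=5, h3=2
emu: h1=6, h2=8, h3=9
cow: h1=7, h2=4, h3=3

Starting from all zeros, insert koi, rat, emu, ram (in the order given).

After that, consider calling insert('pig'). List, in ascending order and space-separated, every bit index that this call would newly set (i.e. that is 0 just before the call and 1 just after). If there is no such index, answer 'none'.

Start: bits=000000000000
After insert 'koi': sets bits 3 6 9 -> bits=000100100100
After insert 'rat': sets bits 0 1 8 -> bits=110100101100
After insert 'emu': sets bits 6 8 9 -> bits=110100101100
After insert 'ram': sets bits 0 2 5 -> bits=111101101100
insert 'pig' would touch bits 4 10; currently bit4=0, bit10=0
Bits that are 0 among those (would change 0->1): 4 10

Answer: 4 10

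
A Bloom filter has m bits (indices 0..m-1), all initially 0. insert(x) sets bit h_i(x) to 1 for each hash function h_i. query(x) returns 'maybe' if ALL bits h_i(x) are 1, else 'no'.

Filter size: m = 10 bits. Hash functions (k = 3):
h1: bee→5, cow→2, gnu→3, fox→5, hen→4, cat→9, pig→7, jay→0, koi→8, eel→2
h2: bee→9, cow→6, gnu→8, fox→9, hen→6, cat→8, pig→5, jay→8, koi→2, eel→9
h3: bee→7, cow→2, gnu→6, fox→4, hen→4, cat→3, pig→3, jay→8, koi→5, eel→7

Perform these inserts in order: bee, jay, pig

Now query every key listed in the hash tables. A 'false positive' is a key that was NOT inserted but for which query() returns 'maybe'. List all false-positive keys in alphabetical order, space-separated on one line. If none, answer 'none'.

Answer: cat

Derivation:
Start: bits=0000000000
After insert 'bee': sets bits 5 7 9 -> bits=0000010101
After insert 'jay': sets bits 0 8 -> bits=1000010111
After insert 'pig': sets bits 3 5 7 -> bits=1001010111
Not inserted: cat cow eel fox gnu hen koi — query each against bits=1001010111:
query cat: checks bit3=1, bit8=1, bit9=1 (all 1) -> maybe => FALSE POSITIVE
query cow: checks bit2=0, bit6=0 (has a 0) -> no => not a false positive
query eel: checks bit2=0, bit7=1, bit9=1 (has a 0) -> no => not a false positive
query fox: checks bit4=0, bit5=1, bit9=1 (has a 0) -> no => not a false positive
query gnu: checks bit3=1, bit6=0, bit8=1 (has a 0) -> no => not a false positive
query hen: checks bit4=0, bit6=0 (has a 0) -> no => not a false positive
query koi: checks bit2=0, bit5=1, bit8=1 (has a 0) -> no => not a false positive
False positives (alphabetical): cat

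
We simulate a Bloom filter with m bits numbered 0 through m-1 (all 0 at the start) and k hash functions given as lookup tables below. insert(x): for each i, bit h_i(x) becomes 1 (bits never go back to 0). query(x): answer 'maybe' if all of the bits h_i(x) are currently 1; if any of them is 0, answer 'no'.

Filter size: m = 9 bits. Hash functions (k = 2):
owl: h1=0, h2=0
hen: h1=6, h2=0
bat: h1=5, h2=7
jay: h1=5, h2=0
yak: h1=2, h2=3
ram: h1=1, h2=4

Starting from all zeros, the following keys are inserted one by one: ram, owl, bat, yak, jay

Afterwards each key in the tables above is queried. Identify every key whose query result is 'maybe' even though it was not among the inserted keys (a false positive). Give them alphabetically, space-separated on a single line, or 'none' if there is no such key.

Start: bits=000000000
After insert 'ram': sets bits 1 4 -> bits=010010000
After insert 'owl': sets bits 0 -> bits=110010000
After insert 'bat': sets bits 5 7 -> bits=110011010
After insert 'yak': sets bits 2 3 -> bits=111111010
After insert 'jay': sets bits 0 5 -> bits=111111010
Not inserted: hen — query each against bits=111111010:
query hen: checks bit0=1, bit6=0 (has a 0) -> no => not a false positive
False positives (alphabetical): none

Answer: none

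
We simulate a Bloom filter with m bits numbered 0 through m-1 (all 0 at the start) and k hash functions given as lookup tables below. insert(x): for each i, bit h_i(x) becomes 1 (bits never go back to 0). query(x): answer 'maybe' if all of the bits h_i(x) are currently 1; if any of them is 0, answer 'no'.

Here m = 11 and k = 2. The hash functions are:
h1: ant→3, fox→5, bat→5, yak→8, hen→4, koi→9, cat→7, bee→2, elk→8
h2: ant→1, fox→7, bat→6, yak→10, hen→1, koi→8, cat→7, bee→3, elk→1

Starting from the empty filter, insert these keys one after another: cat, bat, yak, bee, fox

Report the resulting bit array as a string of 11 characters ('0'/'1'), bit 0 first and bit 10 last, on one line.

Start: bits=00000000000
After insert 'cat': sets bits 7 -> bits=00000001000
After insert 'bat': sets bits 5 6 -> bits=00000111000
After insert 'yak': sets bits 8 10 -> bits=00000111101
After insert 'bee': sets bits 2 3 -> bits=00110111101
After insert 'fox': sets bits 5 7 -> bits=00110111101

Answer: 00110111101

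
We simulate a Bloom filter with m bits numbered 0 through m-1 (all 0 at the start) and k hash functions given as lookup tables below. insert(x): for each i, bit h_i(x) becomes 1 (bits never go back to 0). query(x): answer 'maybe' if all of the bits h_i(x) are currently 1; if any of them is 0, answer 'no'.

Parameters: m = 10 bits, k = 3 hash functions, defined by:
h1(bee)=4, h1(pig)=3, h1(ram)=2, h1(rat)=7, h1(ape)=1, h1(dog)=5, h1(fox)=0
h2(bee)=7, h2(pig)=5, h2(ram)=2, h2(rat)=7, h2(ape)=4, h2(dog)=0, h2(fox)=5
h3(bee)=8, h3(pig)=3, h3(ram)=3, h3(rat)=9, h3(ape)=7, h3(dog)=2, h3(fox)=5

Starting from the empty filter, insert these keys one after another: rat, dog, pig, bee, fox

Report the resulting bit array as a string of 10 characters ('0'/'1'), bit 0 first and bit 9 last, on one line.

Answer: 1011110111

Derivation:
Start: bits=0000000000
After insert 'rat': sets bits 7 9 -> bits=0000000101
After insert 'dog': sets bits 0 2 5 -> bits=1010010101
After insert 'pig': sets bits 3 5 -> bits=1011010101
After insert 'bee': sets bits 4 7 8 -> bits=1011110111
After insert 'fox': sets bits 0 5 -> bits=1011110111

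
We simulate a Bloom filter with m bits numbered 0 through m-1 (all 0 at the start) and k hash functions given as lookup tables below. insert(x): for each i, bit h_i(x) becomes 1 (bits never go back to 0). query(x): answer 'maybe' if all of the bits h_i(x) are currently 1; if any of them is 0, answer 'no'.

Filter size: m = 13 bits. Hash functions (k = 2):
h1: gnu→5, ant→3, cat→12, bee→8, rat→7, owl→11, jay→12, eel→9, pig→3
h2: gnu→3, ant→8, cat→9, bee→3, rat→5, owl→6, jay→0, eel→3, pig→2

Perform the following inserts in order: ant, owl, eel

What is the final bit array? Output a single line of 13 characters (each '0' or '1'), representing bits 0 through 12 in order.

Start: bits=0000000000000
After insert 'ant': sets bits 3 8 -> bits=0001000010000
After insert 'owl': sets bits 6 11 -> bits=0001001010010
After insert 'eel': sets bits 3 9 -> bits=0001001011010

Answer: 0001001011010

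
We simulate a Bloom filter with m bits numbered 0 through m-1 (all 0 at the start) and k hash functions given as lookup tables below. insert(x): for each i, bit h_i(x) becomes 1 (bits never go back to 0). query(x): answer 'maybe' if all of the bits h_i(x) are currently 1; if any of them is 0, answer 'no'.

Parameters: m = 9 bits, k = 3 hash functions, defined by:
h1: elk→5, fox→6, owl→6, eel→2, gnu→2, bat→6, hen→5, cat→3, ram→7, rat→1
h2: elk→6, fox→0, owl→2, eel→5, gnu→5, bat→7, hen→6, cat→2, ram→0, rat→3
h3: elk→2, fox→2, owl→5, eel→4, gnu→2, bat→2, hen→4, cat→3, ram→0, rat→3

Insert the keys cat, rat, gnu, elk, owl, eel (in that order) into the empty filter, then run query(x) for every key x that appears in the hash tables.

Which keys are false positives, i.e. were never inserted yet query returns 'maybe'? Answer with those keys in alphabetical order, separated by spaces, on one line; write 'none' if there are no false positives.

Answer: hen

Derivation:
Start: bits=000000000
After insert 'cat': sets bits 2 3 -> bits=001100000
After insert 'rat': sets bits 1 3 -> bits=011100000
After insert 'gnu': sets bits 2 5 -> bits=011101000
After insert 'elk': sets bits 2 5 6 -> bits=011101100
After insert 'owl': sets bits 2 5 6 -> bits=011101100
After insert 'eel': sets bits 2 4 5 -> bits=011111100
Not inserted: bat fox hen ram — query each against bits=011111100:
query bat: checks bit2=1, bit6=1, bit7=0 (has a 0) -> no => not a false positive
query fox: checks bit0=0, bit2=1, bit6=1 (has a 0) -> no => not a false positive
query hen: checks bit4=1, bit5=1, bit6=1 (all 1) -> maybe => FALSE POSITIVE
query ram: checks bit0=0, bit7=0 (has a 0) -> no => not a false positive
False positives (alphabetical): hen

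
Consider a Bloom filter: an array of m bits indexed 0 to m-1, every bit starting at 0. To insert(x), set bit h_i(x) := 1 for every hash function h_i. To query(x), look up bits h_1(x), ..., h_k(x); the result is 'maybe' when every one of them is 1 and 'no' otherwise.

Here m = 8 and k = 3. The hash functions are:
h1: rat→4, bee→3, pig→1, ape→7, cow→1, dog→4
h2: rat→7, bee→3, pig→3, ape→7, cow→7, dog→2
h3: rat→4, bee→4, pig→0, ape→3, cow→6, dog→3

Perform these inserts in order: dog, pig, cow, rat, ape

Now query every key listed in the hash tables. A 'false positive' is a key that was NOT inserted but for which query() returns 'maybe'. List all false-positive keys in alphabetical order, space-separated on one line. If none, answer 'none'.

Answer: bee

Derivation:
Start: bits=00000000
After insert 'dog': sets bits 2 3 4 -> bits=00111000
After insert 'pig': sets bits 0 1 3 -> bits=11111000
After insert 'cow': sets bits 1 6 7 -> bits=11111011
After insert 'rat': sets bits 4 7 -> bits=11111011
After insert 'ape': sets bits 3 7 -> bits=11111011
Not inserted: bee — query each against bits=11111011:
query bee: checks bit3=1, bit4=1 (all 1) -> maybe => FALSE POSITIVE
False positives (alphabetical): bee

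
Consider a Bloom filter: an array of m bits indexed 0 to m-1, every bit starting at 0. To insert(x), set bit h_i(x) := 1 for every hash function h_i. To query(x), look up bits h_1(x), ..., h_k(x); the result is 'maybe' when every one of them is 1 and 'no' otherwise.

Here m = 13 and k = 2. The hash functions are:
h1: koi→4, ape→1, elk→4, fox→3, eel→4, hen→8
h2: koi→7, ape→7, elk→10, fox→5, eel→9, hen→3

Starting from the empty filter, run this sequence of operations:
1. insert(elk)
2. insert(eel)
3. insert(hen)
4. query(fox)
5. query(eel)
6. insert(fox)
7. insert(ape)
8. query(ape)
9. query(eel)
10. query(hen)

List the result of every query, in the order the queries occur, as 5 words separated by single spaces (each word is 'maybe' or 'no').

Start: bits=0000000000000
Op 1: insert elk -> sets bits 4 10 -> bits=0000100000100
Op 2: insert eel -> sets bits 4 9 -> bits=0000100001100
Op 3: insert hen -> sets bits 3 8 -> bits=0001100011100
Op 4: query fox -> checks bit3=1, bit5=0 (has a 0) -> no
Op 5: query eel -> checks bit4=1, bit9=1 (all 1) -> maybe
Op 6: insert fox -> sets bits 3 5 -> bits=0001110011100
Op 7: insert ape -> sets bits 1 7 -> bits=0101110111100
Op 8: query ape -> checks bit1=1, bit7=1 (all 1) -> maybe
Op 9: query eel -> checks bit4=1, bit9=1 (all 1) -> maybe
Op 10: query hen -> checks bit3=1, bit8=1 (all 1) -> maybe
Query results in order: no maybe maybe maybe maybe

Answer: no maybe maybe maybe maybe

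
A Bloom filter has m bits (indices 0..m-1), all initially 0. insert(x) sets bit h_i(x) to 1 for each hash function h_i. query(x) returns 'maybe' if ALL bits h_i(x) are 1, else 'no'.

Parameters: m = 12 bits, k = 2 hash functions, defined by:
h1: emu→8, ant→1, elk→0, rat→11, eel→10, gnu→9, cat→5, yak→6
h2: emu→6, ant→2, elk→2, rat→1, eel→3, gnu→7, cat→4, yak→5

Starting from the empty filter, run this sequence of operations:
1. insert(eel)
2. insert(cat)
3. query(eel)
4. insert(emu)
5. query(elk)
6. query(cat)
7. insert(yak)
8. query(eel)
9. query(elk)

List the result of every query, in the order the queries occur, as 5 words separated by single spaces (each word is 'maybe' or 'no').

Start: bits=000000000000
Op 1: insert eel -> sets bits 3 10 -> bits=000100000010
Op 2: insert cat -> sets bits 4 5 -> bits=000111000010
Op 3: query eel -> checks bit3=1, bit10=1 (all 1) -> maybe
Op 4: insert emu -> sets bits 6 8 -> bits=000111101010
Op 5: query elk -> checks bit0=0, bit2=0 (has a 0) -> no
Op 6: query cat -> checks bit4=1, bit5=1 (all 1) -> maybe
Op 7: insert yak -> sets bits 5 6 -> bits=000111101010
Op 8: query eel -> checks bit3=1, bit10=1 (all 1) -> maybe
Op 9: query elk -> checks bit0=0, bit2=0 (has a 0) -> no
Query results in order: maybe no maybe maybe no

Answer: maybe no maybe maybe no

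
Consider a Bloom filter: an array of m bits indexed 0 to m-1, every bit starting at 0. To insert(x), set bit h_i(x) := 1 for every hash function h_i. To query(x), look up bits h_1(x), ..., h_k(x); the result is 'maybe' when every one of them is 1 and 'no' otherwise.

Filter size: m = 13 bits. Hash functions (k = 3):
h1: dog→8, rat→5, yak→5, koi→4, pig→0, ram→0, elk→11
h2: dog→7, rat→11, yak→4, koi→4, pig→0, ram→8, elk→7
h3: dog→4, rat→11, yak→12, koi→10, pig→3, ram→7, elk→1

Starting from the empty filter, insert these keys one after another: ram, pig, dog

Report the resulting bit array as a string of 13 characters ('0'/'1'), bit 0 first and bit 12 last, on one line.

Answer: 1001100110000

Derivation:
Start: bits=0000000000000
After insert 'ram': sets bits 0 7 8 -> bits=1000000110000
After insert 'pig': sets bits 0 3 -> bits=1001000110000
After insert 'dog': sets bits 4 7 8 -> bits=1001100110000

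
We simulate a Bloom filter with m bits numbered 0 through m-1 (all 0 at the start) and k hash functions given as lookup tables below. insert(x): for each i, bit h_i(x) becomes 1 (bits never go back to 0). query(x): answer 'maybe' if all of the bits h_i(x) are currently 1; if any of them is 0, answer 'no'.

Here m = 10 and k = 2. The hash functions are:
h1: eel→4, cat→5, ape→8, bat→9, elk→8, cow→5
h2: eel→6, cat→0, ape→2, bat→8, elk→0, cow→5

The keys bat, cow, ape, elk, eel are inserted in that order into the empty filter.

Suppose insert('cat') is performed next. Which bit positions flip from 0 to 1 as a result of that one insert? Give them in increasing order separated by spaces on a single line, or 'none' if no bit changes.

Answer: none

Derivation:
Start: bits=0000000000
After insert 'bat': sets bits 8 9 -> bits=0000000011
After insert 'cow': sets bits 5 -> bits=0000010011
After insert 'ape': sets bits 2 8 -> bits=0010010011
After insert 'elk': sets bits 0 8 -> bits=1010010011
After insert 'eel': sets bits 4 6 -> bits=1010111011
insert 'cat' would touch bits 0 5; currently bit0=1, bit5=1
Bits that are 0 among those (would change 0->1): none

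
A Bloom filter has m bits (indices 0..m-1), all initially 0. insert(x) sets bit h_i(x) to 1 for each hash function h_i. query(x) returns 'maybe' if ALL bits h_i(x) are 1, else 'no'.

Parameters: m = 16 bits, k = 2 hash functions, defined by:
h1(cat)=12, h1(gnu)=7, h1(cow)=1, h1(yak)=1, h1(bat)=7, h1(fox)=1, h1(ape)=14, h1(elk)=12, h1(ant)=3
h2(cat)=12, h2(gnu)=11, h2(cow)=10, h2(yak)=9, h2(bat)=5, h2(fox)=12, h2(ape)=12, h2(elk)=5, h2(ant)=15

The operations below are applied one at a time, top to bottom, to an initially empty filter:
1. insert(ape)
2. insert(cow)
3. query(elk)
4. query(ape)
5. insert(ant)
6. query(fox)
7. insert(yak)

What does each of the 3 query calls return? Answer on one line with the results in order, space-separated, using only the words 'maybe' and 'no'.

Answer: no maybe maybe

Derivation:
Start: bits=0000000000000000
Op 1: insert ape -> sets bits 12 14 -> bits=0000000000001010
Op 2: insert cow -> sets bits 1 10 -> bits=0100000000101010
Op 3: query elk -> checks bit5=0, bit12=1 (has a 0) -> no
Op 4: query ape -> checks bit12=1, bit14=1 (all 1) -> maybe
Op 5: insert ant -> sets bits 3 15 -> bits=0101000000101011
Op 6: query fox -> checks bit1=1, bit12=1 (all 1) -> maybe
Op 7: insert yak -> sets bits 1 9 -> bits=0101000001101011
Query results in order: no maybe maybe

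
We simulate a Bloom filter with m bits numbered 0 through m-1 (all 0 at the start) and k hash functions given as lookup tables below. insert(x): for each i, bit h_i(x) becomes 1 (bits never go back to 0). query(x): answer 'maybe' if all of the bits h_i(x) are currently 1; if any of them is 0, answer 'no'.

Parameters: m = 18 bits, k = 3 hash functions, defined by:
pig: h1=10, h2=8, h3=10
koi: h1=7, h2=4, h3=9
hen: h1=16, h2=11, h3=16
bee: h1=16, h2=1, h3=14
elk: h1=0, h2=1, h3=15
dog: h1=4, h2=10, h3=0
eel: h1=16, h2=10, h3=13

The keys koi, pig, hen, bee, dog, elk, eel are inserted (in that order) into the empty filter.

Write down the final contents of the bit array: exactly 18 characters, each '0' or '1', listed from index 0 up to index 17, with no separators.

Start: bits=000000000000000000
After insert 'koi': sets bits 4 7 9 -> bits=000010010100000000
After insert 'pig': sets bits 8 10 -> bits=000010011110000000
After insert 'hen': sets bits 11 16 -> bits=000010011111000010
After insert 'bee': sets bits 1 14 16 -> bits=010010011111001010
After insert 'dog': sets bits 0 4 10 -> bits=110010011111001010
After insert 'elk': sets bits 0 1 15 -> bits=110010011111001110
After insert 'eel': sets bits 10 13 16 -> bits=110010011111011110

Answer: 110010011111011110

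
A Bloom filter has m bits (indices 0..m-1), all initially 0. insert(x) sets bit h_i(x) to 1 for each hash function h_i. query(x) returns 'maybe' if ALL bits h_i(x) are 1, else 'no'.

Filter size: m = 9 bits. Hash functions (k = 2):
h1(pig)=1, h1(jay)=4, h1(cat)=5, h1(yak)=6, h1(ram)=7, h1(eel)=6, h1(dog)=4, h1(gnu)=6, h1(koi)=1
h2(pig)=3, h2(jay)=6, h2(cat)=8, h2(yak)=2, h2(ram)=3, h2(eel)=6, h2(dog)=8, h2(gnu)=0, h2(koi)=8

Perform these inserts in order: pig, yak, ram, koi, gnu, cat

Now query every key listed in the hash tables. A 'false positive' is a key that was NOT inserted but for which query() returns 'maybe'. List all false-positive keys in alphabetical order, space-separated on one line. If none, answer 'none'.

Answer: eel

Derivation:
Start: bits=000000000
After insert 'pig': sets bits 1 3 -> bits=010100000
After insert 'yak': sets bits 2 6 -> bits=011100100
After insert 'ram': sets bits 3 7 -> bits=011100110
After insert 'koi': sets bits 1 8 -> bits=011100111
After insert 'gnu': sets bits 0 6 -> bits=111100111
After insert 'cat': sets bits 5 8 -> bits=111101111
Not inserted: dog eel jay — query each against bits=111101111:
query dog: checks bit4=0, bit8=1 (has a 0) -> no => not a false positive
query eel: checks bit6=1 (all 1) -> maybe => FALSE POSITIVE
query jay: checks bit4=0, bit6=1 (has a 0) -> no => not a false positive
False positives (alphabetical): eel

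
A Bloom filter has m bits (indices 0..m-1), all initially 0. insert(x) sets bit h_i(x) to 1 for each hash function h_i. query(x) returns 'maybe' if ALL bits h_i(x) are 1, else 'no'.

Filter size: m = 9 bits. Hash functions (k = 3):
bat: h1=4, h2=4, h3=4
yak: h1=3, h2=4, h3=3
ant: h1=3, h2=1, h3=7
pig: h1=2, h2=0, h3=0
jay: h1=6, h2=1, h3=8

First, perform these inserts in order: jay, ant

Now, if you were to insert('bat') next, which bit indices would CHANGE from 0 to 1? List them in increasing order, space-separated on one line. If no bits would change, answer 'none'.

Start: bits=000000000
After insert 'jay': sets bits 1 6 8 -> bits=010000101
After insert 'ant': sets bits 1 3 7 -> bits=010100111
insert 'bat' would touch bits 4; currently bit4=0
Bits that are 0 among those (would change 0->1): 4

Answer: 4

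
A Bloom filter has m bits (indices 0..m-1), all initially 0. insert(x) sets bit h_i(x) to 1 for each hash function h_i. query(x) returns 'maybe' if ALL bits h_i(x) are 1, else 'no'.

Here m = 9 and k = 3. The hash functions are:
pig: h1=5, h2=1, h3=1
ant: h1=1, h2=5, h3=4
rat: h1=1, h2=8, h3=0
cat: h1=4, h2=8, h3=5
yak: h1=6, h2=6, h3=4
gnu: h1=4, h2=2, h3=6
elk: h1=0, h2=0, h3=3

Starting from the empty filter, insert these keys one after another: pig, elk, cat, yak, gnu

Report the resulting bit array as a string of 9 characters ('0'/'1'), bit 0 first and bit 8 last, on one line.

Answer: 111111101

Derivation:
Start: bits=000000000
After insert 'pig': sets bits 1 5 -> bits=010001000
After insert 'elk': sets bits 0 3 -> bits=110101000
After insert 'cat': sets bits 4 5 8 -> bits=110111001
After insert 'yak': sets bits 4 6 -> bits=110111101
After insert 'gnu': sets bits 2 4 6 -> bits=111111101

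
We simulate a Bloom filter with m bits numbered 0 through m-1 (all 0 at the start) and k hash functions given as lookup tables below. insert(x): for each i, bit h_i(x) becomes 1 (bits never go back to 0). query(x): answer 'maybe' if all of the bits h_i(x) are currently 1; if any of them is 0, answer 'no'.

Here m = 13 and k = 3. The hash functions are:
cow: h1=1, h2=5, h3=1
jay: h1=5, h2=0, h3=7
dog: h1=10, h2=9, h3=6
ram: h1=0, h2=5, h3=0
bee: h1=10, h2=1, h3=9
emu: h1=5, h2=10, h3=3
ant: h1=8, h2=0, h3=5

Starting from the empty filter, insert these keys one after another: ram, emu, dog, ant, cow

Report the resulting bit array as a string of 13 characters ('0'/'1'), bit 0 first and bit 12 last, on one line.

Answer: 1101011011100

Derivation:
Start: bits=0000000000000
After insert 'ram': sets bits 0 5 -> bits=1000010000000
After insert 'emu': sets bits 3 5 10 -> bits=1001010000100
After insert 'dog': sets bits 6 9 10 -> bits=1001011001100
After insert 'ant': sets bits 0 5 8 -> bits=1001011011100
After insert 'cow': sets bits 1 5 -> bits=1101011011100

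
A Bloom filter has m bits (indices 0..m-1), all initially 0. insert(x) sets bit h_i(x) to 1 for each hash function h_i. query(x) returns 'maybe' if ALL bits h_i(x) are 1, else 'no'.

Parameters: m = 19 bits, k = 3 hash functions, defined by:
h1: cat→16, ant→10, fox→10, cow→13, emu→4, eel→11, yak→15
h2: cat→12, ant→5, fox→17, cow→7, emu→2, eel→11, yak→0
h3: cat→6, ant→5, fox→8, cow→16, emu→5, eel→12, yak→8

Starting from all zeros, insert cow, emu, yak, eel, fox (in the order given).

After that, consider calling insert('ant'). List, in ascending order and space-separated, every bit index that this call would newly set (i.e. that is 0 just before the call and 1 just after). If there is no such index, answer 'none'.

Answer: none

Derivation:
Start: bits=0000000000000000000
After insert 'cow': sets bits 7 13 16 -> bits=0000000100000100100
After insert 'emu': sets bits 2 4 5 -> bits=0010110100000100100
After insert 'yak': sets bits 0 8 15 -> bits=1010110110000101100
After insert 'eel': sets bits 11 12 -> bits=1010110110011101100
After insert 'fox': sets bits 8 10 17 -> bits=1010110110111101110
insert 'ant' would touch bits 5 10; currently bit5=1, bit10=1
Bits that are 0 among those (would change 0->1): none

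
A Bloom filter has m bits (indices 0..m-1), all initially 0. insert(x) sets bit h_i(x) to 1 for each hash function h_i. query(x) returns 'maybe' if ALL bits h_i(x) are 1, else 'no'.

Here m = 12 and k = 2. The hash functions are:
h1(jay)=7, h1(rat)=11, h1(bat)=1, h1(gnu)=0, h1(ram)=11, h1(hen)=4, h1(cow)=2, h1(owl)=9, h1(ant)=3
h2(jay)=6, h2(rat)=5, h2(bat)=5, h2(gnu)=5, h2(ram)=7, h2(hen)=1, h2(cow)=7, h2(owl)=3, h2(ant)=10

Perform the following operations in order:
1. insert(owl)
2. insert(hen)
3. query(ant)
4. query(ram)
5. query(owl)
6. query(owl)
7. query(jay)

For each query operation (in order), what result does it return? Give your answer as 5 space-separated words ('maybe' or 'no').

Start: bits=000000000000
Op 1: insert owl -> sets bits 3 9 -> bits=000100000100
Op 2: insert hen -> sets bits 1 4 -> bits=010110000100
Op 3: query ant -> checks bit3=1, bit10=0 (has a 0) -> no
Op 4: query ram -> checks bit7=0, bit11=0 (has a 0) -> no
Op 5: query owl -> checks bit3=1, bit9=1 (all 1) -> maybe
Op 6: query owl -> checks bit3=1, bit9=1 (all 1) -> maybe
Op 7: query jay -> checks bit6=0, bit7=0 (has a 0) -> no
Query results in order: no no maybe maybe no

Answer: no no maybe maybe no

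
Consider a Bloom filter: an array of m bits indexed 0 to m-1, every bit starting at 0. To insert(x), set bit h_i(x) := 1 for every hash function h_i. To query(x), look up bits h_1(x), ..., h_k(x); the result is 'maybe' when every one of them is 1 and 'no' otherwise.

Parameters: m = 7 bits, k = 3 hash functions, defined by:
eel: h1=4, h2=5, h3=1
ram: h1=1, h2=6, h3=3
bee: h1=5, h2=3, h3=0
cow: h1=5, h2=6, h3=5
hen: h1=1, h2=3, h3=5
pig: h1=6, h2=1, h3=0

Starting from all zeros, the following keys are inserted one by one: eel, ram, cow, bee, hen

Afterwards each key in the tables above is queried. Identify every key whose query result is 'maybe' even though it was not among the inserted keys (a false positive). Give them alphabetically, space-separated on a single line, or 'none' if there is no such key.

Start: bits=0000000
After insert 'eel': sets bits 1 4 5 -> bits=0100110
After insert 'ram': sets bits 1 3 6 -> bits=0101111
After insert 'cow': sets bits 5 6 -> bits=0101111
After insert 'bee': sets bits 0 3 5 -> bits=1101111
After insert 'hen': sets bits 1 3 5 -> bits=1101111
Not inserted: pig — query each against bits=1101111:
query pig: checks bit0=1, bit1=1, bit6=1 (all 1) -> maybe => FALSE POSITIVE
False positives (alphabetical): pig

Answer: pig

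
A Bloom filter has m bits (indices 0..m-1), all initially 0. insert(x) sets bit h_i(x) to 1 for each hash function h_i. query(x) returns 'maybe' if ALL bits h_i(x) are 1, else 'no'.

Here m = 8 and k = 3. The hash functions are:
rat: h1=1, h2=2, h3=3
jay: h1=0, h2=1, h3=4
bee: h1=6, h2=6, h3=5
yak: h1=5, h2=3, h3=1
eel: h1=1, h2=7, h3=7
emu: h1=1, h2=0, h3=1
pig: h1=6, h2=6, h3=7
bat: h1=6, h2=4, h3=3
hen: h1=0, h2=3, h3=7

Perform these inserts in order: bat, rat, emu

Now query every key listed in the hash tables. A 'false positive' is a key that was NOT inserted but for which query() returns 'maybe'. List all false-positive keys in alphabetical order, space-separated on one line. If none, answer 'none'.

Start: bits=00000000
After insert 'bat': sets bits 3 4 6 -> bits=00011010
After insert 'rat': sets bits 1 2 3 -> bits=01111010
After insert 'emu': sets bits 0 1 -> bits=11111010
Not inserted: bee eel hen jay pig yak — query each against bits=11111010:
query bee: checks bit5=0, bit6=1 (has a 0) -> no => not a false positive
query eel: checks bit1=1, bit7=0 (has a 0) -> no => not a false positive
query hen: checks bit0=1, bit3=1, bit7=0 (has a 0) -> no => not a false positive
query jay: checks bit0=1, bit1=1, bit4=1 (all 1) -> maybe => FALSE POSITIVE
query pig: checks bit6=1, bit7=0 (has a 0) -> no => not a false positive
query yak: checks bit1=1, bit3=1, bit5=0 (has a 0) -> no => not a false positive
False positives (alphabetical): jay

Answer: jay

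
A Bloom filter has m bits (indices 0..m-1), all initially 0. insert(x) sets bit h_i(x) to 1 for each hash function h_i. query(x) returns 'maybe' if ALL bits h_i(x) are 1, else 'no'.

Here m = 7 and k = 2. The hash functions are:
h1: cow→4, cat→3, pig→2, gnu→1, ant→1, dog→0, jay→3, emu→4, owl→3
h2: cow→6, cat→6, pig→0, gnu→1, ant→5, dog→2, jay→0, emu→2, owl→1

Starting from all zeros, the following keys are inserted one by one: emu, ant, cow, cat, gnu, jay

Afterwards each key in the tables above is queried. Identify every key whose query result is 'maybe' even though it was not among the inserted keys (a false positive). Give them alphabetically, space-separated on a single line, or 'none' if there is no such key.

Start: bits=0000000
After insert 'emu': sets bits 2 4 -> bits=0010100
After insert 'ant': sets bits 1 5 -> bits=0110110
After insert 'cow': sets bits 4 6 -> bits=0110111
After insert 'cat': sets bits 3 6 -> bits=0111111
After insert 'gnu': sets bits 1 -> bits=0111111
After insert 'jay': sets bits 0 3 -> bits=1111111
Not inserted: dog owl pig — query each against bits=1111111:
query dog: checks bit0=1, bit2=1 (all 1) -> maybe => FALSE POSITIVE
query owl: checks bit1=1, bit3=1 (all 1) -> maybe => FALSE POSITIVE
query pig: checks bit0=1, bit2=1 (all 1) -> maybe => FALSE POSITIVE
False positives (alphabetical): dog owl pig

Answer: dog owl pig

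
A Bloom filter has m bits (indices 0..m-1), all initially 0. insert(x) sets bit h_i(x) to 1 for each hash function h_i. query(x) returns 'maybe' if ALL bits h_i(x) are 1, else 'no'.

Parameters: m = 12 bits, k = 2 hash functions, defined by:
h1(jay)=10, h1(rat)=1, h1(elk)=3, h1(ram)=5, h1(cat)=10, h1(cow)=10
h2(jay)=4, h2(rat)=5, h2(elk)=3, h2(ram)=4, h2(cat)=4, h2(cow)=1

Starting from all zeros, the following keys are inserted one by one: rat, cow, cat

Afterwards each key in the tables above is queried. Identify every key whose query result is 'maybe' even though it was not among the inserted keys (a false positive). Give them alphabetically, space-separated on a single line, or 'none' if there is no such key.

Start: bits=000000000000
After insert 'rat': sets bits 1 5 -> bits=010001000000
After insert 'cow': sets bits 1 10 -> bits=010001000010
After insert 'cat': sets bits 4 10 -> bits=010011000010
Not inserted: elk jay ram — query each against bits=010011000010:
query elk: checks bit3=0 (has a 0) -> no => not a false positive
query jay: checks bit4=1, bit10=1 (all 1) -> maybe => FALSE POSITIVE
query ram: checks bit4=1, bit5=1 (all 1) -> maybe => FALSE POSITIVE
False positives (alphabetical): jay ram

Answer: jay ram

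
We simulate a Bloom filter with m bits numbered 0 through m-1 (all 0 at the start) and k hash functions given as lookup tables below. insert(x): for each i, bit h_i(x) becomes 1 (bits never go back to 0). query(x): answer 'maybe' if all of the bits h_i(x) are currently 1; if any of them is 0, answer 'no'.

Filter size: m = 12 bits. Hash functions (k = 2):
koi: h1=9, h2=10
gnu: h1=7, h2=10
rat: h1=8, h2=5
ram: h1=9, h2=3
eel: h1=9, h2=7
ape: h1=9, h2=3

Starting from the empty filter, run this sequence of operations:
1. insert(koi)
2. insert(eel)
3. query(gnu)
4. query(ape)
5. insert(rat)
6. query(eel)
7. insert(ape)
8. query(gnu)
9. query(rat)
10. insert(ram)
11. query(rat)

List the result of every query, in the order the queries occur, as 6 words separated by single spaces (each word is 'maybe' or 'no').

Start: bits=000000000000
Op 1: insert koi -> sets bits 9 10 -> bits=000000000110
Op 2: insert eel -> sets bits 7 9 -> bits=000000010110
Op 3: query gnu -> checks bit7=1, bit10=1 (all 1) -> maybe
Op 4: query ape -> checks bit3=0, bit9=1 (has a 0) -> no
Op 5: insert rat -> sets bits 5 8 -> bits=000001011110
Op 6: query eel -> checks bit7=1, bit9=1 (all 1) -> maybe
Op 7: insert ape -> sets bits 3 9 -> bits=000101011110
Op 8: query gnu -> checks bit7=1, bit10=1 (all 1) -> maybe
Op 9: query rat -> checks bit5=1, bit8=1 (all 1) -> maybe
Op 10: insert ram -> sets bits 3 9 -> bits=000101011110
Op 11: query rat -> checks bit5=1, bit8=1 (all 1) -> maybe
Query results in order: maybe no maybe maybe maybe maybe

Answer: maybe no maybe maybe maybe maybe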